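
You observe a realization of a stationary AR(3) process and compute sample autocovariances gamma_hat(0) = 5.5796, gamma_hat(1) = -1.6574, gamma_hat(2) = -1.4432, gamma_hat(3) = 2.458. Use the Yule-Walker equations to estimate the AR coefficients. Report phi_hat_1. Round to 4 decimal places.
\hat\phi_{1} = -0.3020

The Yule-Walker equations for an AR(p) process read, in matrix form,
  Gamma_p phi = r_p,   with   (Gamma_p)_{ij} = gamma(|i - j|),
                       (r_p)_i = gamma(i),   i,j = 1..p.
Substitute the sample gammas (Toeplitz matrix and right-hand side of size 3):
  Gamma_p = [[5.5796, -1.6574, -1.4432], [-1.6574, 5.5796, -1.6574], [-1.4432, -1.6574, 5.5796]]
  r_p     = [-1.6574, -1.4432, 2.458]
Written out (R1..R3):
  (R1) 5.5796 phi_1 - 1.6574 phi_2 - 1.4432 phi_3 = -1.6574
  (R2) -1.6574 phi_1 + 5.5796 phi_2 - 1.6574 phi_3 = -1.4432
  (R3) -1.4432 phi_1 - 1.6574 phi_2 + 5.5796 phi_3 = 2.458
Gaussian elimination:
  R2 <- R2 - (-1.6574/5.5796) R1 = R2 - (-0.297046) R1:  5.087275 phi_2 - 2.086097 phi_3 = -1.935525
  R3 <- R3 - (-1.4432/5.5796) R1 = R3 - (-0.258657) R1:  -2.086097 phi_2 + 5.206307 phi_3 = 2.029303
  R3 <- R3 - (-2.086097/5.087275) R2 = R3 - (-0.410062) R2:  4.350878 phi_3 = 1.235618
Back-substitution:
  phi_hat_3 = 1.235618 / 4.350878 = 0.283993
  phi_hat_2 = (-1.935525 - (-2.086097)(0.283993)) / 5.087275 = -0.264009
  phi_hat_1 = (-1.6574 - (-1.6574)(-0.264009) - (-1.4432)(0.283993)) / 5.5796 = -0.302013
So phi_hat = [-0.3020, -0.2640, 0.2840].
Therefore phi_hat_1 = -0.3020.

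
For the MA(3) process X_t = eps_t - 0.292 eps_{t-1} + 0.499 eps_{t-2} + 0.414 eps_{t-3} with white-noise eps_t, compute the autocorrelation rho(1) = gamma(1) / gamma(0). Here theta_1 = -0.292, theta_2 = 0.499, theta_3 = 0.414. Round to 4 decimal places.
\rho(1) = -0.1535

For an MA(q) process with theta_0 = 1, the autocovariance is
  gamma(k) = sigma^2 * sum_{i=0..q-k} theta_i * theta_{i+k},
and rho(k) = gamma(k) / gamma(0). Sigma^2 cancels.
  numerator   = (1)*(-0.292) + (-0.292)*(0.499) + (0.499)*(0.414) = -0.231122.
  denominator = (1)^2 + (-0.292)^2 + (0.499)^2 + (0.414)^2 = 1.505661.
  rho(1) = -0.231122 / 1.505661 = -0.1535.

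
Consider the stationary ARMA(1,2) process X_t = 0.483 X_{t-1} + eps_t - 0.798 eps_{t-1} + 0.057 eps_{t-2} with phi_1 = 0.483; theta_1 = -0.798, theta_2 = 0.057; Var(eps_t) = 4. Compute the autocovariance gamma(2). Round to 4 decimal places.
\gamma(2) = -0.3117

Multiply the model equation by X_{t-k} and take expectations. With theta_0 = psi_0 = 1 and psi_j the MA(infinity) weights, this gives
  gamma(k) - sum_i phi_i gamma(k-i) = c_k,
  c_k = sigma^2 * sum_{j=k..q} theta_j psi_{j-k}   (c_k = 0 for k > q),
using gamma(-m) = gamma(m).
psi-weights needed (psi_j = theta_j + sum_i phi_i psi_{j-i}):
  psi_1 = theta_1 + phi_1 = -0.798 + (0.483) = -0.315
  psi_2 = theta_2 + phi_1 psi_1 = 0.057 + (0.483)(-0.315) = -0.095145
Right-hand sides:
  c_0 = sigma^2 (1 + theta_1 psi_1 + theta_2 psi_2) = 4 * (1 + (-0.798)(-0.315) + (0.057)(-0.095145)) = 4 * 1.245947 = 4.983787
  c_1 = sigma^2 (theta_1 + theta_2 psi_1) = 4 * (-0.798 + (0.057)(-0.315)) = -3.26382
  c_2 = sigma^2 theta_2 = 4 * (0.057) = 0.228
Equations for k = 0 and k = 1 (AR order 1):
  gamma(0) = phi_1 gamma(1) + c_0
  gamma(1) = phi_1 gamma(0) + c_1
Substituting the second into the first: gamma(0) (1 - phi_1^2) = c_0 + phi_1 c_1, so
  gamma(0) = (c_0 + phi_1 c_1) / (1 - phi_1^2) = (4.983787 + (0.483)(-3.26382)) / (1 - (0.483)^2) = 3.407362 / 0.766711 = 4.444128.
  gamma(1) = phi_1 gamma(0) + c_1 = (0.483)(4.444128) + (-3.26382) = -1.117306.
For k = 2: gamma(2) = phi_1 gamma(1) + c_2
  = (0.483)(-1.117306) + (0.228) = -0.311659.
Therefore gamma(2) = -0.3117 (to 4 decimal places).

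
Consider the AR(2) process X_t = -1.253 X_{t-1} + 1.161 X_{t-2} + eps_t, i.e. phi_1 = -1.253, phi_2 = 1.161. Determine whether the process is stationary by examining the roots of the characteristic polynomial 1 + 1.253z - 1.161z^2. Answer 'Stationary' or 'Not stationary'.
\text{Not stationary}

The AR(p) characteristic polynomial is P(z) = 1 + 1.253z - 1.161z^2.
Stationarity requires all roots to lie outside the unit circle, i.e. |z| > 1 for every root.
Set 1 + (1.253) z + (-1.161) z^2 = 0, i.e. a z^2 + b z + c = 0 with a = -1.161, b = 1.253, c = 1.
Discriminant D = b^2 - 4ac = (1.253)^2 - 4*(-1.161)*1 = 1.570009 - (-4.644) = 6.214009.
D >= 0, so the roots are real: z = (-b +/- sqrt(D)) / (2a) = (-1.253 +/- 2.492791) / (-2.322).
  z_1 = (-1.253 + 2.492791) / (-2.322) = -0.5339,   |z_1| = 0.5339.
  z_2 = (-1.253 - 2.492791) / (-2.322) = 1.6132,   |z_2| = 1.6132.
Moduli of all roots: 0.5339, 1.6132.
All moduli strictly greater than 1? No.
Verdict: Not stationary.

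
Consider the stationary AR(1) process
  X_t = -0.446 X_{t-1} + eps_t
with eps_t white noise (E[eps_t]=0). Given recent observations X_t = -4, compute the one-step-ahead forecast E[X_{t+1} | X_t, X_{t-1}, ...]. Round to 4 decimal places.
E[X_{t+1} \mid \mathcal F_t] = 1.7840

For an AR(p) model X_t = c + sum_i phi_i X_{t-i} + eps_t, the
one-step-ahead conditional mean is
  E[X_{t+1} | X_t, ...] = c + sum_i phi_i X_{t+1-i}.
Substitute known values:
  E[X_{t+1} | ...] = (-0.446) * (-4)
                   = 1.7840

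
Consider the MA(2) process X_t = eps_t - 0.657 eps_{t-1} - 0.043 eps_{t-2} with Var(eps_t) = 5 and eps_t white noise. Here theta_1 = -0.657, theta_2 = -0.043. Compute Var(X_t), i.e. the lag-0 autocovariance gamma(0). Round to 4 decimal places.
\gamma(0) = 7.1675

For an MA(q) process X_t = eps_t + sum_i theta_i eps_{t-i} with
Var(eps_t) = sigma^2, the variance is
  gamma(0) = sigma^2 * (1 + sum_i theta_i^2).
  sum_i theta_i^2 = (-0.657)^2 + (-0.043)^2 = 0.431649 + 0.001849 = 0.433498.
  gamma(0) = 5 * (1 + 0.433498) = 5 * 1.433498 = 7.16749, which rounds to 7.1675.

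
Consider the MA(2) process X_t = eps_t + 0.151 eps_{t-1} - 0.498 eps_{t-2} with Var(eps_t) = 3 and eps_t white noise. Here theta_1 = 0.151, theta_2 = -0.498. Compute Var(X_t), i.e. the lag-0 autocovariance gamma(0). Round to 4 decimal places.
\gamma(0) = 3.8124

For an MA(q) process X_t = eps_t + sum_i theta_i eps_{t-i} with
Var(eps_t) = sigma^2, the variance is
  gamma(0) = sigma^2 * (1 + sum_i theta_i^2).
  sum_i theta_i^2 = (0.151)^2 + (-0.498)^2 = 0.022801 + 0.248004 = 0.270805.
  gamma(0) = 3 * (1 + 0.270805) = 3 * 1.270805 = 3.812415, which rounds to 3.8124.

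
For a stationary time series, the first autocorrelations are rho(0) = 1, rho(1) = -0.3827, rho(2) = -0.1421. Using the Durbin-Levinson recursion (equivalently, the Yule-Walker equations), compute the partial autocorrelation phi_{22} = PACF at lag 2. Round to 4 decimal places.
\phi_{22} = -0.3381

The PACF at lag k is phi_{kk}, the last component of the solution
to the Yule-Walker system G_k phi = r_k where
  (G_k)_{ij} = rho(|i - j|), (r_k)_i = rho(i), i,j = 1..k.
Equivalently, Durbin-Levinson gives phi_{kk} iteratively:
  phi_{11} = rho(1)
  phi_{kk} = [rho(k) - sum_{j=1..k-1} phi_{k-1,j} rho(k-j)]
            / [1 - sum_{j=1..k-1} phi_{k-1,j} rho(j)],
  phi_{k,j} = phi_{k-1,j} - phi_{kk} phi_{k-1,k-j},  j = 1..k-1.
Step k = 1:
  phi_11 = rho(1) = -0.3827.
Step k = 2:
  phi_22 = [rho(2) - phi_11 rho(1)] / [1 - phi_11 rho(1)] = [-0.1421 - (-0.3827)(-0.3827)] / [1 - (-0.3827)(-0.3827)]
         = -0.28855929 / 0.85354071 = -0.3381.
Therefore phi_{22} = -0.3381.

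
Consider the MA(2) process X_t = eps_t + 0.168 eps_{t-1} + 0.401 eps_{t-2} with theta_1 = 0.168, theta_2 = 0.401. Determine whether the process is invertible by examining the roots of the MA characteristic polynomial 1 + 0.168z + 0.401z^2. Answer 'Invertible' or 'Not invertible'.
\text{Invertible}

The MA(q) characteristic polynomial is P(z) = 1 + 0.168z + 0.401z^2.
Invertibility requires all roots to lie outside the unit circle, i.e. |z| > 1 for every root.
Set 1 + (0.168) z + (0.401) z^2 = 0, i.e. a z^2 + b z + c = 0 with a = 0.401, b = 0.168, c = 1.
Discriminant D = b^2 - 4ac = (0.168)^2 - 4*(0.401)*1 = 0.028224 - (1.604) = -1.575776.
D < 0, so the roots are the complex-conjugate pair z = (-b +/- i sqrt(-D)) / (2a) = -0.2095 +/- 1.5652i.
For a conjugate pair |z|^2 = z * conj(z) = (product of roots) = c/a = 1/(0.401) = 2.493766, so |z| = sqrt(2.493766) = 1.5792 for both roots.
Moduli of all roots: 1.5792, 1.5792.
All moduli strictly greater than 1? Yes.
Verdict: Invertible.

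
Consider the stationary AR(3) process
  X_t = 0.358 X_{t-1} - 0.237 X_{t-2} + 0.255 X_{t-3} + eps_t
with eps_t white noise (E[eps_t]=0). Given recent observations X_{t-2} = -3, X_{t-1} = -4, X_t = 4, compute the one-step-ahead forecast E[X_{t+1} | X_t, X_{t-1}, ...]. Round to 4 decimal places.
E[X_{t+1} \mid \mathcal F_t] = 1.6150

For an AR(p) model X_t = c + sum_i phi_i X_{t-i} + eps_t, the
one-step-ahead conditional mean is
  E[X_{t+1} | X_t, ...] = c + sum_i phi_i X_{t+1-i}.
Substitute known values:
  E[X_{t+1} | ...] = (0.358) * (4) + (-0.237) * (-4) + (0.255) * (-3)
                   = 1.6150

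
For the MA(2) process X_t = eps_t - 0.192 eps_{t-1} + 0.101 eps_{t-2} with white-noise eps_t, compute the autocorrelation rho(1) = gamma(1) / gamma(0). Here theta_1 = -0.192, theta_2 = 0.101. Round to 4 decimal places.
\rho(1) = -0.2019

For an MA(q) process with theta_0 = 1, the autocovariance is
  gamma(k) = sigma^2 * sum_{i=0..q-k} theta_i * theta_{i+k},
and rho(k) = gamma(k) / gamma(0). Sigma^2 cancels.
  numerator   = (1)*(-0.192) + (-0.192)*(0.101) = -0.211392.
  denominator = (1)^2 + (-0.192)^2 + (0.101)^2 = 1.047065.
  rho(1) = -0.211392 / 1.047065 = -0.2019.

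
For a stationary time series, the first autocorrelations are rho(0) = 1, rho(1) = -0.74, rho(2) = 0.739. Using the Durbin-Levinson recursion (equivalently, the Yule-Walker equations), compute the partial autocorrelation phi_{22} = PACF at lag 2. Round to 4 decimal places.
\phi_{22} = 0.4231

The PACF at lag k is phi_{kk}, the last component of the solution
to the Yule-Walker system G_k phi = r_k where
  (G_k)_{ij} = rho(|i - j|), (r_k)_i = rho(i), i,j = 1..k.
Equivalently, Durbin-Levinson gives phi_{kk} iteratively:
  phi_{11} = rho(1)
  phi_{kk} = [rho(k) - sum_{j=1..k-1} phi_{k-1,j} rho(k-j)]
            / [1 - sum_{j=1..k-1} phi_{k-1,j} rho(j)],
  phi_{k,j} = phi_{k-1,j} - phi_{kk} phi_{k-1,k-j},  j = 1..k-1.
Step k = 1:
  phi_11 = rho(1) = -0.74.
Step k = 2:
  phi_22 = [rho(2) - phi_11 rho(1)] / [1 - phi_11 rho(1)] = [0.739 - (-0.74)(-0.74)] / [1 - (-0.74)(-0.74)]
         = 0.1914 / 0.4524 = 0.4231.
Therefore phi_{22} = 0.4231.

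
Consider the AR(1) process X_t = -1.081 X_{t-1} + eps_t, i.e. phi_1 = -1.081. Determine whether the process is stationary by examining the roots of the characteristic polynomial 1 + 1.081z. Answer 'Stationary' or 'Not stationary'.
\text{Not stationary}

The AR(p) characteristic polynomial is P(z) = 1 + 1.081z.
Stationarity requires all roots to lie outside the unit circle, i.e. |z| > 1 for every root.
This is linear in z: 1 + (1.081) z = 0  =>  z = -1/(1.081) = -0.925069,  |z| = 0.925069.
Moduli of all roots: 0.9251.
All moduli strictly greater than 1? No.
Verdict: Not stationary.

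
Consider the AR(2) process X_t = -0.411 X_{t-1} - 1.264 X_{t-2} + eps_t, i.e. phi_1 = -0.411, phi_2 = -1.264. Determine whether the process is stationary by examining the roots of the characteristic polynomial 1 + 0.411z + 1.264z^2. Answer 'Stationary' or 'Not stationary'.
\text{Not stationary}

The AR(p) characteristic polynomial is P(z) = 1 + 0.411z + 1.264z^2.
Stationarity requires all roots to lie outside the unit circle, i.e. |z| > 1 for every root.
Set 1 + (0.411) z + (1.264) z^2 = 0, i.e. a z^2 + b z + c = 0 with a = 1.264, b = 0.411, c = 1.
Discriminant D = b^2 - 4ac = (0.411)^2 - 4*(1.264)*1 = 0.168921 - (5.056) = -4.887079.
D < 0, so the roots are the complex-conjugate pair z = (-b +/- i sqrt(-D)) / (2a) = -0.1626 +/- 0.8745i.
For a conjugate pair |z|^2 = z * conj(z) = (product of roots) = c/a = 1/(1.264) = 0.791139, so |z| = sqrt(0.791139) = 0.8895 for both roots.
Moduli of all roots: 0.8895, 0.8895.
All moduli strictly greater than 1? No.
Verdict: Not stationary.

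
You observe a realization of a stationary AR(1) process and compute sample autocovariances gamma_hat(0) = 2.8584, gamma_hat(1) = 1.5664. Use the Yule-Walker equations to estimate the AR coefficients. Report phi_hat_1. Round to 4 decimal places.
\hat\phi_{1} = 0.5480

The Yule-Walker equations for an AR(p) process read, in matrix form,
  Gamma_p phi = r_p,   with   (Gamma_p)_{ij} = gamma(|i - j|),
                       (r_p)_i = gamma(i),   i,j = 1..p.
Substitute the sample gammas (Toeplitz matrix and right-hand side of size 1):
  Gamma_p = [[2.8584]]
  r_p     = [1.5664]
With p = 1 this is the single equation gamma(0) phi_1 = gamma(1):
  phi_hat_1 = gamma(1) / gamma(0) = 1.5664 / 2.8584 = 0.5480.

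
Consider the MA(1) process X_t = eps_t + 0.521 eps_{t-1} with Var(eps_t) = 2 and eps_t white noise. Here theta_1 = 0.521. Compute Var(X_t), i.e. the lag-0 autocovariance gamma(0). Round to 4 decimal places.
\gamma(0) = 2.5429

For an MA(q) process X_t = eps_t + sum_i theta_i eps_{t-i} with
Var(eps_t) = sigma^2, the variance is
  gamma(0) = sigma^2 * (1 + sum_i theta_i^2).
  sum_i theta_i^2 = (0.521)^2 = 0.271441.
  gamma(0) = 2 * (1 + 0.271441) = 2 * 1.271441 = 2.542882, which rounds to 2.5429.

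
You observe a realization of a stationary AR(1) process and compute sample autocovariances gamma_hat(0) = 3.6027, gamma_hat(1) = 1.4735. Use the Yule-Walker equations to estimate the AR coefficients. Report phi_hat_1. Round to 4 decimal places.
\hat\phi_{1} = 0.4090

The Yule-Walker equations for an AR(p) process read, in matrix form,
  Gamma_p phi = r_p,   with   (Gamma_p)_{ij} = gamma(|i - j|),
                       (r_p)_i = gamma(i),   i,j = 1..p.
Substitute the sample gammas (Toeplitz matrix and right-hand side of size 1):
  Gamma_p = [[3.6027]]
  r_p     = [1.4735]
With p = 1 this is the single equation gamma(0) phi_1 = gamma(1):
  phi_hat_1 = gamma(1) / gamma(0) = 1.4735 / 3.6027 = 0.4090.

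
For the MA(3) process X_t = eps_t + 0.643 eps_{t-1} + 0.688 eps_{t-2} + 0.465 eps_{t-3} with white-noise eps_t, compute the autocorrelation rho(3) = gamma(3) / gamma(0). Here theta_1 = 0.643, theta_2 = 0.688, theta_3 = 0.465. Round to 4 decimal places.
\rho(3) = 0.2211

For an MA(q) process with theta_0 = 1, the autocovariance is
  gamma(k) = sigma^2 * sum_{i=0..q-k} theta_i * theta_{i+k},
and rho(k) = gamma(k) / gamma(0). Sigma^2 cancels.
  numerator   = (1)*(0.465) = 0.465.
  denominator = (1)^2 + (0.643)^2 + (0.688)^2 + (0.465)^2 = 2.103018.
  rho(3) = 0.465 / 2.103018 = 0.2211.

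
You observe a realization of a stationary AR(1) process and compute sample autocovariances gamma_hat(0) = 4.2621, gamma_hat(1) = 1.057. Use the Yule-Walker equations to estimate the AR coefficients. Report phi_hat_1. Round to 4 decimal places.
\hat\phi_{1} = 0.2480

The Yule-Walker equations for an AR(p) process read, in matrix form,
  Gamma_p phi = r_p,   with   (Gamma_p)_{ij} = gamma(|i - j|),
                       (r_p)_i = gamma(i),   i,j = 1..p.
Substitute the sample gammas (Toeplitz matrix and right-hand side of size 1):
  Gamma_p = [[4.2621]]
  r_p     = [1.057]
With p = 1 this is the single equation gamma(0) phi_1 = gamma(1):
  phi_hat_1 = gamma(1) / gamma(0) = 1.057 / 4.2621 = 0.2480.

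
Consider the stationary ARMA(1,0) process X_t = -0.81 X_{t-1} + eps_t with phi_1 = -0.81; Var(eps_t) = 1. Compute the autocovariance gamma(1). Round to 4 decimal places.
\gamma(1) = -2.3553

Multiply the model equation by X_{t-k} and take expectations. With theta_0 = psi_0 = 1 and psi_j the MA(infinity) weights, this gives
  gamma(k) - sum_i phi_i gamma(k-i) = c_k,
  c_k = sigma^2 * sum_{j=k..q} theta_j psi_{j-k}   (c_k = 0 for k > q),
using gamma(-m) = gamma(m).
Pure AR (q = 0): c_0 = sigma^2 = 1, c_k = 0 for k >= 1.
Equations for k = 0 and k = 1 (AR order 1):
  gamma(0) = phi_1 gamma(1) + c_0
  gamma(1) = phi_1 gamma(0) + c_1
Substituting the second into the first: gamma(0) (1 - phi_1^2) = c_0 + phi_1 c_1, so
  gamma(0) = c_0 / (1 - phi_1^2) = 1 / (1 - (-0.81)^2) = 1 / 0.3439 = 2.907822.
  gamma(1) = phi_1 gamma(0) = (-0.81)(2.907822) = -2.355336.
Therefore gamma(1) = -2.3553 (to 4 decimal places).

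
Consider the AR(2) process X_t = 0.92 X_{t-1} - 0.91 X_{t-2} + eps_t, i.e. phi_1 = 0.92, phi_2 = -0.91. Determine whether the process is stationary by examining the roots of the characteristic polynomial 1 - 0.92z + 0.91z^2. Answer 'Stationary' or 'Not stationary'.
\text{Stationary}

The AR(p) characteristic polynomial is P(z) = 1 - 0.92z + 0.91z^2.
Stationarity requires all roots to lie outside the unit circle, i.e. |z| > 1 for every root.
Set 1 + (-0.92) z + (0.91) z^2 = 0, i.e. a z^2 + b z + c = 0 with a = 0.91, b = -0.92, c = 1.
Discriminant D = b^2 - 4ac = (-0.92)^2 - 4*(0.91)*1 = 0.8464 - (3.64) = -2.7936.
D < 0, so the roots are the complex-conjugate pair z = (-b +/- i sqrt(-D)) / (2a) = 0.5055 +/- 0.9184i.
For a conjugate pair |z|^2 = z * conj(z) = (product of roots) = c/a = 1/(0.91) = 1.098901, so |z| = sqrt(1.098901) = 1.0483 for both roots.
Moduli of all roots: 1.0483, 1.0483.
All moduli strictly greater than 1? Yes.
Verdict: Stationary.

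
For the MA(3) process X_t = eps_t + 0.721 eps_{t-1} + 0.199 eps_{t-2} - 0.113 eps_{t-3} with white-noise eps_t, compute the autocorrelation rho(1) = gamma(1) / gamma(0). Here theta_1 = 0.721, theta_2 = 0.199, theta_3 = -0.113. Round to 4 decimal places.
\rho(1) = 0.5355

For an MA(q) process with theta_0 = 1, the autocovariance is
  gamma(k) = sigma^2 * sum_{i=0..q-k} theta_i * theta_{i+k},
and rho(k) = gamma(k) / gamma(0). Sigma^2 cancels.
  numerator   = (1)*(0.721) + (0.721)*(0.199) + (0.199)*(-0.113) = 0.841992.
  denominator = (1)^2 + (0.721)^2 + (0.199)^2 + (-0.113)^2 = 1.572211.
  rho(1) = 0.841992 / 1.572211 = 0.5355.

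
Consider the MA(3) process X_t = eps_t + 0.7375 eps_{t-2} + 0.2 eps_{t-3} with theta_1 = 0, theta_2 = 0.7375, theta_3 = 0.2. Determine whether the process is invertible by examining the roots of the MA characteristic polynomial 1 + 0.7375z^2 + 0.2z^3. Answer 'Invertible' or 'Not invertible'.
\text{Invertible}

The MA(q) characteristic polynomial is P(z) = 1 + 0.7375z^2 + 0.2z^3.
Invertibility requires all roots to lie outside the unit circle, i.e. |z| > 1 for every root.
Degree 3: look for a simple real root z0 first, then factor out (1 - z/z0) and solve the remaining quadratic.
Testing z0 = -4: P(-4) = 1 + (0)(-4) + (0.7375)(-4)^2 + (0.2)(-4)^3
  = 1 + (0) + (11.8) + (-12.8) = 0.  So z_0 = -4 is a root, |z_0| = 4.
Divide out the factor (1 + 0.25 z) = (1 - z/z0) (since 1/z0 = -0.25):
  P(z) = (1 + 0.25 z)(1 + (-0.25) z + (0.8) z^2)
  [check: z-coef -0.25 - (-0.25) = 0; z^2-coef 0.8 - (-0.25)(-0.25) = 0.7375; z^3-coef -(-0.25)(0.8) = 0.2.]
Remaining roots from the quadratic factor 1 + (-0.25) z + (0.8) z^2:
  Set 1 + (-0.25) z + (0.8) z^2 = 0, i.e. a z^2 + b z + c = 0 with a = 0.8, b = -0.25, c = 1.
  Discriminant D = b^2 - 4ac = (-0.25)^2 - 4*(0.8)*1 = 0.0625 - (3.2) = -3.1375.
  D < 0, so the roots are the complex-conjugate pair z = (-b +/- i sqrt(-D)) / (2a) = 0.1562 +/- 1.1071i.
  For a conjugate pair |z|^2 = z * conj(z) = (product of roots) = c/a = 1/(0.8) = 1.25, so |z| = sqrt(1.25) = 1.118 for both roots.
Moduli of all roots: 4.0000, 1.1180, 1.1180.
All moduli strictly greater than 1? Yes.
Verdict: Invertible.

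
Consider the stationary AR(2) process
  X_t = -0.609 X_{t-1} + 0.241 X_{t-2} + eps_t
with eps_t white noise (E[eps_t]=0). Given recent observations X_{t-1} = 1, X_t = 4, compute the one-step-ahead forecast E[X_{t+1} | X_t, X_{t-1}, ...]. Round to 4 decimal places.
E[X_{t+1} \mid \mathcal F_t] = -2.1950

For an AR(p) model X_t = c + sum_i phi_i X_{t-i} + eps_t, the
one-step-ahead conditional mean is
  E[X_{t+1} | X_t, ...] = c + sum_i phi_i X_{t+1-i}.
Substitute known values:
  E[X_{t+1} | ...] = (-0.609) * (4) + (0.241) * (1)
                   = -2.1950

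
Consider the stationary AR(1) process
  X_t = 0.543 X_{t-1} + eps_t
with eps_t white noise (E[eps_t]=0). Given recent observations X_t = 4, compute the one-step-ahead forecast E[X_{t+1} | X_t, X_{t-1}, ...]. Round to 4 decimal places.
E[X_{t+1} \mid \mathcal F_t] = 2.1720

For an AR(p) model X_t = c + sum_i phi_i X_{t-i} + eps_t, the
one-step-ahead conditional mean is
  E[X_{t+1} | X_t, ...] = c + sum_i phi_i X_{t+1-i}.
Substitute known values:
  E[X_{t+1} | ...] = (0.543) * (4)
                   = 2.1720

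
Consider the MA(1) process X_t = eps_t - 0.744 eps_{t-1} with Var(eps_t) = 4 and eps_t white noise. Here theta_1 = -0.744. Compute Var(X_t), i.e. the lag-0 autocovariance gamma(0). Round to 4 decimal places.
\gamma(0) = 6.2141

For an MA(q) process X_t = eps_t + sum_i theta_i eps_{t-i} with
Var(eps_t) = sigma^2, the variance is
  gamma(0) = sigma^2 * (1 + sum_i theta_i^2).
  sum_i theta_i^2 = (-0.744)^2 = 0.553536.
  gamma(0) = 4 * (1 + 0.553536) = 4 * 1.553536 = 6.214144, which rounds to 6.2141.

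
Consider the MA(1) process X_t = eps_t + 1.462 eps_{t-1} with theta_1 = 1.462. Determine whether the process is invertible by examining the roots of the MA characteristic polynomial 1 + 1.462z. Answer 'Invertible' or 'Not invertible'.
\text{Not invertible}

The MA(q) characteristic polynomial is P(z) = 1 + 1.462z.
Invertibility requires all roots to lie outside the unit circle, i.e. |z| > 1 for every root.
This is linear in z: 1 + (1.462) z = 0  =>  z = -1/(1.462) = -0.683995,  |z| = 0.683995.
Moduli of all roots: 0.6840.
All moduli strictly greater than 1? No.
Verdict: Not invertible.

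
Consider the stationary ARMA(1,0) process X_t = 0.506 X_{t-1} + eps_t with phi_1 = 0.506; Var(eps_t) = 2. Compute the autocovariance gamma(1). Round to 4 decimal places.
\gamma(1) = 1.3603

Multiply the model equation by X_{t-k} and take expectations. With theta_0 = psi_0 = 1 and psi_j the MA(infinity) weights, this gives
  gamma(k) - sum_i phi_i gamma(k-i) = c_k,
  c_k = sigma^2 * sum_{j=k..q} theta_j psi_{j-k}   (c_k = 0 for k > q),
using gamma(-m) = gamma(m).
Pure AR (q = 0): c_0 = sigma^2 = 2, c_k = 0 for k >= 1.
Equations for k = 0 and k = 1 (AR order 1):
  gamma(0) = phi_1 gamma(1) + c_0
  gamma(1) = phi_1 gamma(0) + c_1
Substituting the second into the first: gamma(0) (1 - phi_1^2) = c_0 + phi_1 c_1, so
  gamma(0) = c_0 / (1 - phi_1^2) = 2 / (1 - (0.506)^2) = 2 / 0.743964 = 2.688302.
  gamma(1) = phi_1 gamma(0) = (0.506)(2.688302) = 1.360281.
Therefore gamma(1) = 1.3603 (to 4 decimal places).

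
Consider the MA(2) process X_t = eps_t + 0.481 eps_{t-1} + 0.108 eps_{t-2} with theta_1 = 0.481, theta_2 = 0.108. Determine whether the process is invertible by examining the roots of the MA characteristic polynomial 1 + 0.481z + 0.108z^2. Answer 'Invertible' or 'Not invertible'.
\text{Invertible}

The MA(q) characteristic polynomial is P(z) = 1 + 0.481z + 0.108z^2.
Invertibility requires all roots to lie outside the unit circle, i.e. |z| > 1 for every root.
Set 1 + (0.481) z + (0.108) z^2 = 0, i.e. a z^2 + b z + c = 0 with a = 0.108, b = 0.481, c = 1.
Discriminant D = b^2 - 4ac = (0.481)^2 - 4*(0.108)*1 = 0.231361 - (0.432) = -0.200639.
D < 0, so the roots are the complex-conjugate pair z = (-b +/- i sqrt(-D)) / (2a) = -2.2269 +/- 2.0737i.
For a conjugate pair |z|^2 = z * conj(z) = (product of roots) = c/a = 1/(0.108) = 9.259259, so |z| = sqrt(9.259259) = 3.0429 for both roots.
Moduli of all roots: 3.0429, 3.0429.
All moduli strictly greater than 1? Yes.
Verdict: Invertible.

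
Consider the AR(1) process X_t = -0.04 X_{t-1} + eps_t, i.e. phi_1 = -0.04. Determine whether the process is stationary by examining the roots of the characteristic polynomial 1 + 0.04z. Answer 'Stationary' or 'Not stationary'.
\text{Stationary}

The AR(p) characteristic polynomial is P(z) = 1 + 0.04z.
Stationarity requires all roots to lie outside the unit circle, i.e. |z| > 1 for every root.
This is linear in z: 1 + (0.04) z = 0  =>  z = -1/(0.04) = -25,  |z| = 25.
Moduli of all roots: 25.0000.
All moduli strictly greater than 1? Yes.
Verdict: Stationary.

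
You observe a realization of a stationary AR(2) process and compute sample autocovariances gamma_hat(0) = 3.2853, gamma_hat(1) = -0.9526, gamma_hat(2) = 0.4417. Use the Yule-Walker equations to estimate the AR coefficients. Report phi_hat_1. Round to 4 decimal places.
\hat\phi_{1} = -0.2740

The Yule-Walker equations for an AR(p) process read, in matrix form,
  Gamma_p phi = r_p,   with   (Gamma_p)_{ij} = gamma(|i - j|),
                       (r_p)_i = gamma(i),   i,j = 1..p.
Substitute the sample gammas (Toeplitz matrix and right-hand side of size 2):
  Gamma_p = [[3.2853, -0.9526], [-0.9526, 3.2853]]
  r_p     = [-0.9526, 0.4417]
Written out:
  3.2853 phi_1 - 0.9526 phi_2 = -0.9526
  -0.9526 phi_1 + 3.2853 phi_2 = 0.4417
Solve by Cramer's rule:
  det = gamma(0)^2 - gamma(1)^2 = (3.2853)^2 - (-0.9526)^2 = 10.79319609 - 0.90744676 = 9.88574933
  phi_hat_1 = [gamma(1) gamma(0) - gamma(1) gamma(2)] / det = [(-0.9526)(3.2853) - (-0.9526)(0.4417)] / 9.88574933 = -2.70881336 / 9.88574933 = -0.274
  phi_hat_2 = [gamma(0) gamma(2) - gamma(1)^2] / det = [(3.2853)(0.4417) - (-0.9526)^2] / 9.88574933 = 0.54367025 / 9.88574933 = 0.055
So phi_hat = [-0.2740, 0.0550].
Therefore phi_hat_1 = -0.2740.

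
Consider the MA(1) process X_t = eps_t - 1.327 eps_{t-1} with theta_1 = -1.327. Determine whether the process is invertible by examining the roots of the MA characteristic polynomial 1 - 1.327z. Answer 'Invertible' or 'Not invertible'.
\text{Not invertible}

The MA(q) characteristic polynomial is P(z) = 1 - 1.327z.
Invertibility requires all roots to lie outside the unit circle, i.e. |z| > 1 for every root.
This is linear in z: 1 + (-1.327) z = 0  =>  z = -1/(-1.327) = 0.75358,  |z| = 0.75358.
Moduli of all roots: 0.7536.
All moduli strictly greater than 1? No.
Verdict: Not invertible.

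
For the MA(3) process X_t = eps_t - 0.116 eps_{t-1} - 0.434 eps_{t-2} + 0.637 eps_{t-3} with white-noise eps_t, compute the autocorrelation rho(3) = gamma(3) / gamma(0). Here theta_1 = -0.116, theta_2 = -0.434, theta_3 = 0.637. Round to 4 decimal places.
\rho(3) = 0.3962

For an MA(q) process with theta_0 = 1, the autocovariance is
  gamma(k) = sigma^2 * sum_{i=0..q-k} theta_i * theta_{i+k},
and rho(k) = gamma(k) / gamma(0). Sigma^2 cancels.
  numerator   = (1)*(0.637) = 0.637.
  denominator = (1)^2 + (-0.116)^2 + (-0.434)^2 + (0.637)^2 = 1.607581.
  rho(3) = 0.637 / 1.607581 = 0.3962.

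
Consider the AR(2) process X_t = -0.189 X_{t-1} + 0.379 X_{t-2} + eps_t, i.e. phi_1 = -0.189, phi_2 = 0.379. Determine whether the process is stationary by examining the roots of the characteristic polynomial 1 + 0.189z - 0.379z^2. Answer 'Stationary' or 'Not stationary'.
\text{Stationary}

The AR(p) characteristic polynomial is P(z) = 1 + 0.189z - 0.379z^2.
Stationarity requires all roots to lie outside the unit circle, i.e. |z| > 1 for every root.
Set 1 + (0.189) z + (-0.379) z^2 = 0, i.e. a z^2 + b z + c = 0 with a = -0.379, b = 0.189, c = 1.
Discriminant D = b^2 - 4ac = (0.189)^2 - 4*(-0.379)*1 = 0.035721 - (-1.516) = 1.551721.
D >= 0, so the roots are real: z = (-b +/- sqrt(D)) / (2a) = (-0.189 +/- 1.245681) / (-0.758).
  z_1 = (-0.189 + 1.245681) / (-0.758) = -1.394,   |z_1| = 1.394.
  z_2 = (-0.189 - 1.245681) / (-0.758) = 1.8927,   |z_2| = 1.8927.
Moduli of all roots: 1.3940, 1.8927.
All moduli strictly greater than 1? Yes.
Verdict: Stationary.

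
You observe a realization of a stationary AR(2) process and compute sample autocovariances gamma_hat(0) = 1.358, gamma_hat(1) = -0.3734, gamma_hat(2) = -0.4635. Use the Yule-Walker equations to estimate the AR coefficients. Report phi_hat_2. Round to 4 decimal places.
\hat\phi_{2} = -0.4510

The Yule-Walker equations for an AR(p) process read, in matrix form,
  Gamma_p phi = r_p,   with   (Gamma_p)_{ij} = gamma(|i - j|),
                       (r_p)_i = gamma(i),   i,j = 1..p.
Substitute the sample gammas (Toeplitz matrix and right-hand side of size 2):
  Gamma_p = [[1.358, -0.3734], [-0.3734, 1.358]]
  r_p     = [-0.3734, -0.4635]
Written out:
  1.358 phi_1 - 0.3734 phi_2 = -0.3734
  -0.3734 phi_1 + 1.358 phi_2 = -0.4635
Solve by Cramer's rule:
  det = gamma(0)^2 - gamma(1)^2 = (1.358)^2 - (-0.3734)^2 = 1.844164 - 0.13942756 = 1.70473644
  phi_hat_1 = [gamma(1) gamma(0) - gamma(1) gamma(2)] / det = [(-0.3734)(1.358) - (-0.3734)(-0.4635)] / 1.70473644 = -0.6801481 / 1.70473644 = -0.399
  phi_hat_2 = [gamma(0) gamma(2) - gamma(1)^2] / det = [(1.358)(-0.4635) - (-0.3734)^2] / 1.70473644 = -0.76886056 / 1.70473644 = -0.451
So phi_hat = [-0.3990, -0.4510].
Therefore phi_hat_2 = -0.4510.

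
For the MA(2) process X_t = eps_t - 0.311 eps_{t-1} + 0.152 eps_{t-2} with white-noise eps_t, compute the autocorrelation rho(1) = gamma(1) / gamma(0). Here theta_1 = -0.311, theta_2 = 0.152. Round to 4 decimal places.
\rho(1) = -0.3199

For an MA(q) process with theta_0 = 1, the autocovariance is
  gamma(k) = sigma^2 * sum_{i=0..q-k} theta_i * theta_{i+k},
and rho(k) = gamma(k) / gamma(0). Sigma^2 cancels.
  numerator   = (1)*(-0.311) + (-0.311)*(0.152) = -0.358272.
  denominator = (1)^2 + (-0.311)^2 + (0.152)^2 = 1.119825.
  rho(1) = -0.358272 / 1.119825 = -0.3199.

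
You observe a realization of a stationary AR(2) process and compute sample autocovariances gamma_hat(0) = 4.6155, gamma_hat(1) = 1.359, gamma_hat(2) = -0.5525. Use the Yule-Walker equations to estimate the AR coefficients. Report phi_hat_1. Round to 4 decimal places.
\hat\phi_{1} = 0.3610

The Yule-Walker equations for an AR(p) process read, in matrix form,
  Gamma_p phi = r_p,   with   (Gamma_p)_{ij} = gamma(|i - j|),
                       (r_p)_i = gamma(i),   i,j = 1..p.
Substitute the sample gammas (Toeplitz matrix and right-hand side of size 2):
  Gamma_p = [[4.6155, 1.359], [1.359, 4.6155]]
  r_p     = [1.359, -0.5525]
Written out:
  4.6155 phi_1 + 1.359 phi_2 = 1.359
  1.359 phi_1 + 4.6155 phi_2 = -0.5525
Solve by Cramer's rule:
  det = gamma(0)^2 - gamma(1)^2 = (4.6155)^2 - (1.359)^2 = 21.30284025 - 1.846881 = 19.45595925
  phi_hat_1 = [gamma(1) gamma(0) - gamma(1) gamma(2)] / det = [(1.359)(4.6155) - (1.359)(-0.5525)] / 19.45595925 = 7.023312 / 19.45595925 = 0.361
  phi_hat_2 = [gamma(0) gamma(2) - gamma(1)^2] / det = [(4.6155)(-0.5525) - (1.359)^2] / 19.45595925 = -4.39694475 / 19.45595925 = -0.226
So phi_hat = [0.3610, -0.2260].
Therefore phi_hat_1 = 0.3610.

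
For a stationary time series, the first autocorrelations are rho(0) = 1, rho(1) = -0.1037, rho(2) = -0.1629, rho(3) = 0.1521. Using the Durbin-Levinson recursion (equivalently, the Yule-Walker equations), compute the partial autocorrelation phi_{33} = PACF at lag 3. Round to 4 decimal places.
\phi_{33} = 0.1189

The PACF at lag k is phi_{kk}, the last component of the solution
to the Yule-Walker system G_k phi = r_k where
  (G_k)_{ij} = rho(|i - j|), (r_k)_i = rho(i), i,j = 1..k.
Equivalently, Durbin-Levinson gives phi_{kk} iteratively:
  phi_{11} = rho(1)
  phi_{kk} = [rho(k) - sum_{j=1..k-1} phi_{k-1,j} rho(k-j)]
            / [1 - sum_{j=1..k-1} phi_{k-1,j} rho(j)],
  phi_{k,j} = phi_{k-1,j} - phi_{kk} phi_{k-1,k-j},  j = 1..k-1.
Step k = 1:
  phi_11 = rho(1) = -0.1037.
Step k = 2:
  phi_22 = [rho(2) - phi_11 rho(1)] / [1 - phi_11 rho(1)] = [-0.1629 - (-0.1037)(-0.1037)] / [1 - (-0.1037)(-0.1037)]
         = -0.17365369 / 0.98924631 = -0.175541.
  Update: phi_21 = phi_11 - phi_22 phi_11 = -0.1037 - (-0.175541)(-0.1037) = -0.121904.
Step k = 3:
  phi_33 = [rho(3) - phi_21 rho(2) - phi_22 rho(1)] / [1 - phi_21 rho(1) - phi_22 rho(2)]
    numerator   = 0.1521 - (-0.121904)(-0.1629) - (-0.175541)(-0.1037) = 0.11403825
    denominator = 1 - (-0.121904)(-0.1037) - (-0.175541)(-0.1629) = 0.9587629
  phi_33 = 0.11403825 / 0.9587629 = 0.1189.
Therefore phi_{33} = 0.1189.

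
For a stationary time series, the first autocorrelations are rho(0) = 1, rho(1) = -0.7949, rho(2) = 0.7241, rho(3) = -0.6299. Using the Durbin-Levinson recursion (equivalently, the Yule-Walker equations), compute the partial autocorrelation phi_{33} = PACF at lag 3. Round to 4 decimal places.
\phi_{33} = 0.0018

The PACF at lag k is phi_{kk}, the last component of the solution
to the Yule-Walker system G_k phi = r_k where
  (G_k)_{ij} = rho(|i - j|), (r_k)_i = rho(i), i,j = 1..k.
Equivalently, Durbin-Levinson gives phi_{kk} iteratively:
  phi_{11} = rho(1)
  phi_{kk} = [rho(k) - sum_{j=1..k-1} phi_{k-1,j} rho(k-j)]
            / [1 - sum_{j=1..k-1} phi_{k-1,j} rho(j)],
  phi_{k,j} = phi_{k-1,j} - phi_{kk} phi_{k-1,k-j},  j = 1..k-1.
Step k = 1:
  phi_11 = rho(1) = -0.7949.
Step k = 2:
  phi_22 = [rho(2) - phi_11 rho(1)] / [1 - phi_11 rho(1)] = [0.7241 - (-0.7949)(-0.7949)] / [1 - (-0.7949)(-0.7949)]
         = 0.09223399 / 0.36813399 = 0.250545.
  Update: phi_21 = phi_11 - phi_22 phi_11 = -0.7949 - (0.250545)(-0.7949) = -0.595742.
Step k = 3:
  phi_33 = [rho(3) - phi_21 rho(2) - phi_22 rho(1)] / [1 - phi_21 rho(1) - phi_22 rho(2)]
    numerator   = -0.6299 - (-0.595742)(0.7241) - (0.250545)(-0.7949) = 0.00063476
    denominator = 1 - (-0.595742)(-0.7949) - (0.250545)(0.7241) = 0.34502526
  phi_33 = 0.00063476 / 0.34502526 = 0.0018.
Therefore phi_{33} = 0.0018.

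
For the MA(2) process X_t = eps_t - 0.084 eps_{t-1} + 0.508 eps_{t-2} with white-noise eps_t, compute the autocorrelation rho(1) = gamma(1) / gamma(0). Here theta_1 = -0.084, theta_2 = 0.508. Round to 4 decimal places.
\rho(1) = -0.1001

For an MA(q) process with theta_0 = 1, the autocovariance is
  gamma(k) = sigma^2 * sum_{i=0..q-k} theta_i * theta_{i+k},
and rho(k) = gamma(k) / gamma(0). Sigma^2 cancels.
  numerator   = (1)*(-0.084) + (-0.084)*(0.508) = -0.126672.
  denominator = (1)^2 + (-0.084)^2 + (0.508)^2 = 1.26512.
  rho(1) = -0.126672 / 1.26512 = -0.1001.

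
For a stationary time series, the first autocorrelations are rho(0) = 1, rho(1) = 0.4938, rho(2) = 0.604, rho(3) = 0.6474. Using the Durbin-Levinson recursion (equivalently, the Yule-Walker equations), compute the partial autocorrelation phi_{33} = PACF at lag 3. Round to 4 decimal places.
\phi_{33} = 0.4379

The PACF at lag k is phi_{kk}, the last component of the solution
to the Yule-Walker system G_k phi = r_k where
  (G_k)_{ij} = rho(|i - j|), (r_k)_i = rho(i), i,j = 1..k.
Equivalently, Durbin-Levinson gives phi_{kk} iteratively:
  phi_{11} = rho(1)
  phi_{kk} = [rho(k) - sum_{j=1..k-1} phi_{k-1,j} rho(k-j)]
            / [1 - sum_{j=1..k-1} phi_{k-1,j} rho(j)],
  phi_{k,j} = phi_{k-1,j} - phi_{kk} phi_{k-1,k-j},  j = 1..k-1.
Step k = 1:
  phi_11 = rho(1) = 0.4938.
Step k = 2:
  phi_22 = [rho(2) - phi_11 rho(1)] / [1 - phi_11 rho(1)] = [0.604 - (0.4938)(0.4938)] / [1 - (0.4938)(0.4938)]
         = 0.36016156 / 0.75616156 = 0.476302.
  Update: phi_21 = phi_11 - phi_22 phi_11 = 0.4938 - (0.476302)(0.4938) = 0.258602.
Step k = 3:
  phi_33 = [rho(3) - phi_21 rho(2) - phi_22 rho(1)] / [1 - phi_21 rho(1) - phi_22 rho(2)]
    numerator   = 0.6474 - (0.258602)(0.604) - (0.476302)(0.4938) = 0.25600634
    denominator = 1 - (0.258602)(0.4938) - (0.476302)(0.604) = 0.58461575
  phi_33 = 0.25600634 / 0.58461575 = 0.4379.
Therefore phi_{33} = 0.4379.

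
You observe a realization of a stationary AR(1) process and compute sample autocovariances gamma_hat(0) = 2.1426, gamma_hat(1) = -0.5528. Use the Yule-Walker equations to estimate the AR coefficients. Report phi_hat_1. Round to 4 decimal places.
\hat\phi_{1} = -0.2580

The Yule-Walker equations for an AR(p) process read, in matrix form,
  Gamma_p phi = r_p,   with   (Gamma_p)_{ij} = gamma(|i - j|),
                       (r_p)_i = gamma(i),   i,j = 1..p.
Substitute the sample gammas (Toeplitz matrix and right-hand side of size 1):
  Gamma_p = [[2.1426]]
  r_p     = [-0.5528]
With p = 1 this is the single equation gamma(0) phi_1 = gamma(1):
  phi_hat_1 = gamma(1) / gamma(0) = -0.5528 / 2.1426 = -0.2580.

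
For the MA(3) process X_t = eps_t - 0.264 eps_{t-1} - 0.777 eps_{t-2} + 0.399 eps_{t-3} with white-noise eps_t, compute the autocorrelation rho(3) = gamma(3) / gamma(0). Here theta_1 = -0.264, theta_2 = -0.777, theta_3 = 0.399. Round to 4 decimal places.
\rho(3) = 0.2177

For an MA(q) process with theta_0 = 1, the autocovariance is
  gamma(k) = sigma^2 * sum_{i=0..q-k} theta_i * theta_{i+k},
and rho(k) = gamma(k) / gamma(0). Sigma^2 cancels.
  numerator   = (1)*(0.399) = 0.399.
  denominator = (1)^2 + (-0.264)^2 + (-0.777)^2 + (0.399)^2 = 1.832626.
  rho(3) = 0.399 / 1.832626 = 0.2177.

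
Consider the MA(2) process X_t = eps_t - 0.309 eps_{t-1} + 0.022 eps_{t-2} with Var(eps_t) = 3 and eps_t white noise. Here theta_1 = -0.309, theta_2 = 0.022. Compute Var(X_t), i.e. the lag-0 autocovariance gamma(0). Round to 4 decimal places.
\gamma(0) = 3.2879

For an MA(q) process X_t = eps_t + sum_i theta_i eps_{t-i} with
Var(eps_t) = sigma^2, the variance is
  gamma(0) = sigma^2 * (1 + sum_i theta_i^2).
  sum_i theta_i^2 = (-0.309)^2 + (0.022)^2 = 0.095481 + 0.000484 = 0.095965.
  gamma(0) = 3 * (1 + 0.095965) = 3 * 1.095965 = 3.287895, which rounds to 3.2879.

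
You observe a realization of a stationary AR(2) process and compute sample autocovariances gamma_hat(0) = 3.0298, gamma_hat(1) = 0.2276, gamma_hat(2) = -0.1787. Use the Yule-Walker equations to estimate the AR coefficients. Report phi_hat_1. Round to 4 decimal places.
\hat\phi_{1} = 0.0800

The Yule-Walker equations for an AR(p) process read, in matrix form,
  Gamma_p phi = r_p,   with   (Gamma_p)_{ij} = gamma(|i - j|),
                       (r_p)_i = gamma(i),   i,j = 1..p.
Substitute the sample gammas (Toeplitz matrix and right-hand side of size 2):
  Gamma_p = [[3.0298, 0.2276], [0.2276, 3.0298]]
  r_p     = [0.2276, -0.1787]
Written out:
  3.0298 phi_1 + 0.2276 phi_2 = 0.2276
  0.2276 phi_1 + 3.0298 phi_2 = -0.1787
Solve by Cramer's rule:
  det = gamma(0)^2 - gamma(1)^2 = (3.0298)^2 - (0.2276)^2 = 9.17968804 - 0.05180176 = 9.12788628
  phi_hat_1 = [gamma(1) gamma(0) - gamma(1) gamma(2)] / det = [(0.2276)(3.0298) - (0.2276)(-0.1787)] / 9.12788628 = 0.7302546 / 9.12788628 = 0.08
  phi_hat_2 = [gamma(0) gamma(2) - gamma(1)^2] / det = [(3.0298)(-0.1787) - (0.2276)^2] / 9.12788628 = -0.59322702 / 9.12788628 = -0.065
So phi_hat = [0.0800, -0.0650].
Therefore phi_hat_1 = 0.0800.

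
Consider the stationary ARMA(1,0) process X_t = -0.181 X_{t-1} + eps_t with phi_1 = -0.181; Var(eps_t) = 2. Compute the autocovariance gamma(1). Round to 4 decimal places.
\gamma(1) = -0.3743

Multiply the model equation by X_{t-k} and take expectations. With theta_0 = psi_0 = 1 and psi_j the MA(infinity) weights, this gives
  gamma(k) - sum_i phi_i gamma(k-i) = c_k,
  c_k = sigma^2 * sum_{j=k..q} theta_j psi_{j-k}   (c_k = 0 for k > q),
using gamma(-m) = gamma(m).
Pure AR (q = 0): c_0 = sigma^2 = 2, c_k = 0 for k >= 1.
Equations for k = 0 and k = 1 (AR order 1):
  gamma(0) = phi_1 gamma(1) + c_0
  gamma(1) = phi_1 gamma(0) + c_1
Substituting the second into the first: gamma(0) (1 - phi_1^2) = c_0 + phi_1 c_1, so
  gamma(0) = c_0 / (1 - phi_1^2) = 2 / (1 - (-0.181)^2) = 2 / 0.967239 = 2.067741.
  gamma(1) = phi_1 gamma(0) = (-0.181)(2.067741) = -0.374261.
Therefore gamma(1) = -0.3743 (to 4 decimal places).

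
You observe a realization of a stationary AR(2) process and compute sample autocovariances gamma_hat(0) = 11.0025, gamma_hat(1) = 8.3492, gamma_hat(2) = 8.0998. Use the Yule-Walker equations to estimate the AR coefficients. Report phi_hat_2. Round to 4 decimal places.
\hat\phi_{2} = 0.3780

The Yule-Walker equations for an AR(p) process read, in matrix form,
  Gamma_p phi = r_p,   with   (Gamma_p)_{ij} = gamma(|i - j|),
                       (r_p)_i = gamma(i),   i,j = 1..p.
Substitute the sample gammas (Toeplitz matrix and right-hand side of size 2):
  Gamma_p = [[11.0025, 8.3492], [8.3492, 11.0025]]
  r_p     = [8.3492, 8.0998]
Written out:
  11.0025 phi_1 + 8.3492 phi_2 = 8.3492
  8.3492 phi_1 + 11.0025 phi_2 = 8.0998
Solve by Cramer's rule:
  det = gamma(0)^2 - gamma(1)^2 = (11.0025)^2 - (8.3492)^2 = 121.05500625 - 69.70914064 = 51.34586561
  phi_hat_1 = [gamma(1) gamma(0) - gamma(1) gamma(2)] / det = [(8.3492)(11.0025) - (8.3492)(8.0998)] / 51.34586561 = 24.23522284 / 51.34586561 = 0.472
  phi_hat_2 = [gamma(0) gamma(2) - gamma(1)^2] / det = [(11.0025)(8.0998) - (8.3492)^2] / 51.34586561 = 19.40890886 / 51.34586561 = 0.378
So phi_hat = [0.4720, 0.3780].
Therefore phi_hat_2 = 0.3780.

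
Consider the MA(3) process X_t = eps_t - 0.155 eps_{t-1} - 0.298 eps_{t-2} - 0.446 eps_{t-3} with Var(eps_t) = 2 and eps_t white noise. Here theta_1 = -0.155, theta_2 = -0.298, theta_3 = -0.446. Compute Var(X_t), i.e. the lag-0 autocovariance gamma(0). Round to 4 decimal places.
\gamma(0) = 2.6235

For an MA(q) process X_t = eps_t + sum_i theta_i eps_{t-i} with
Var(eps_t) = sigma^2, the variance is
  gamma(0) = sigma^2 * (1 + sum_i theta_i^2).
  sum_i theta_i^2 = (-0.155)^2 + (-0.298)^2 + (-0.446)^2 = 0.024025 + 0.088804 + 0.198916 = 0.311745.
  gamma(0) = 2 * (1 + 0.311745) = 2 * 1.311745 = 2.62349, which rounds to 2.6235.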